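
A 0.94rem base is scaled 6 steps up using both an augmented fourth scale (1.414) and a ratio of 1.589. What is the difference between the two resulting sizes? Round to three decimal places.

7.618rem

Augmented fourth: 0.94 × 1.414⁶ = 7.51319rem
At 1.589: 0.94 × 1.589⁶ = 15.13113rem
Difference: 15.13113 − 7.51319 = 7.61794rem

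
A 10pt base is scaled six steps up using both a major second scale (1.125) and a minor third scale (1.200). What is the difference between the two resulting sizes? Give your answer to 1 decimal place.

Major second: 10.0 × 1.125⁶ = 20.273pt
Minor third: 10.0 × 1.200⁶ = 29.860pt
Difference: 29.860 − 20.273 = 9.587pt

9.6pt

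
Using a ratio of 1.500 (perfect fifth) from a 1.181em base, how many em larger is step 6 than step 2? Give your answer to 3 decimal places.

Step 2: 1.181 × 1.500² = 2.65725em
Step 6: 1.181 × 1.500⁶ = 13.45233em
Difference: 13.45233 − 2.65725 = 10.79508em

10.795em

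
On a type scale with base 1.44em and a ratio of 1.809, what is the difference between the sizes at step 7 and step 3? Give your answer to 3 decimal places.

Step 3: 1.44 × 1.809³ = 8.52468em
Step 7: 1.44 × 1.809⁷ = 91.29195em
Difference: 91.29195 − 8.52468 = 82.76727em

82.767em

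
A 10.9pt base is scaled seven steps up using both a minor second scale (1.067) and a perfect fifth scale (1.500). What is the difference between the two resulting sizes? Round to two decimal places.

Minor second: 10.9 × 1.067⁷ = 17.1624pt
Perfect fifth: 10.9 × 1.500⁷ = 186.2367pt
Difference: 186.2367 − 17.1624 = 169.0743pt

169.07pt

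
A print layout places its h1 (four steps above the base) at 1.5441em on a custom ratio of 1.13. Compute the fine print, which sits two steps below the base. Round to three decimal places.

1.5441 ÷ 1.13⁶ = 1.5441 ÷ 2.08195 ≈ 0.742

0.742em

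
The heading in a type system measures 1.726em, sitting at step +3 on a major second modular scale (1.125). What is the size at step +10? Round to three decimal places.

3.936em

Moving from step +3 to step +10 is 7 steps up, so multiply by r⁷.
1.726 × 1.125⁷ = 1.726 × 2.28070 ≈ 3.936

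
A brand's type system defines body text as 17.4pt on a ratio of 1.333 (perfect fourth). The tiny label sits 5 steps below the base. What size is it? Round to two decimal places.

17.4 ÷ 1.333⁵ = 17.4 ÷ 4.20873 ≈ 4.13

4.13pt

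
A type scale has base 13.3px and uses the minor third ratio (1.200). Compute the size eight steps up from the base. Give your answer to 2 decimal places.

57.19px

A modular type scale is a geometric sequence: sizeₙ = base × rⁿ.
13.3 × 1.200⁸ = 13.3 × 4.29982 ≈ 57.19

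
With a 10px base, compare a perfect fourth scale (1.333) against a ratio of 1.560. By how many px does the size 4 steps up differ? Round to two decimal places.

27.65px

Perfect fourth: 10.0 × 1.333⁴ = 31.5733px
At 1.560: 10.0 × 1.560⁴ = 59.2241px
Difference: 59.2241 − 31.5733 = 27.6508px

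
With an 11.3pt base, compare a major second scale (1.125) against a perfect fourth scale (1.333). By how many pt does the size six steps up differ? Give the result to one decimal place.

40.5pt

Major second: 11.3 × 1.125⁶ = 22.908pt
Perfect fourth: 11.3 × 1.333⁶ = 63.396pt
Difference: 63.396 − 22.908 = 40.488pt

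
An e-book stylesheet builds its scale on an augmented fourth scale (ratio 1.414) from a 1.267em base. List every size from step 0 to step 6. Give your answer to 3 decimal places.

1.267em, 1.792em, 2.533em, 3.582em, 5.065em, 7.162em, 10.127em

Step 0: 1.267em
Step 1: 1.267 × 1.414 = 1.792
Step 2: 1.267 × 1.414² = 2.533
Step 3: 1.267 × 1.414³ = 3.582
Step 4: 1.267 × 1.414⁴ = 5.065
Step 5: 1.267 × 1.414⁵ = 7.162
Step 6: 1.267 × 1.414⁶ = 10.127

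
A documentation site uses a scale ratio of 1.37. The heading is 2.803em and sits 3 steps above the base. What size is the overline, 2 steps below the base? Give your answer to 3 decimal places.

0.581em

The gap is -2 − (3) = -5 steps, so the factor is 1.37^-5.
2.803 ÷ 1.37⁵ = 2.803 ÷ 4.82617 ≈ 0.581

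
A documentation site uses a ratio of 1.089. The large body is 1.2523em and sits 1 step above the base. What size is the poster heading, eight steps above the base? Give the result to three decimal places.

Moving from step +1 to step +8 is 7 steps up, so multiply by r⁷.
1.2523 × 1.089⁷ = 1.2523 × 1.81633 ≈ 2.275

2.275em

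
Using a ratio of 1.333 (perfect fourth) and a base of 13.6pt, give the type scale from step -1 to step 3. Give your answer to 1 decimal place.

10.2pt, 13.6pt, 18.1pt, 24.2pt, 32.2pt

Step -1: 13.6 ÷ 1.333 = 10.2
Step 0: 13.6pt
Step 1: 13.6 × 1.333 = 18.1
Step 2: 13.6 × 1.333² = 24.2
Step 3: 13.6 × 1.333³ = 32.2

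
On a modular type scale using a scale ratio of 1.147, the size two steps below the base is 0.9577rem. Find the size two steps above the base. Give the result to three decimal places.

1.658rem

0.9577 × 1.147⁴ = 0.9577 × 1.73083 ≈ 1.658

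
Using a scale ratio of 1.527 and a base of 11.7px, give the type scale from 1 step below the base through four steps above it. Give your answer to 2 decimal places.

Step -1: 11.7 ÷ 1.527 = 7.66
Step 0: 11.7px
Step 1: 11.7 × 1.527 = 17.87
Step 2: 11.7 × 1.527² = 27.28
Step 3: 11.7 × 1.527³ = 41.66
Step 4: 11.7 × 1.527⁴ = 63.61

7.66px, 11.70px, 17.87px, 27.28px, 41.66px, 63.61px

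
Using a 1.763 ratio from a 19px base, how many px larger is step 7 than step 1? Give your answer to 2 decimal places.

Step 1: 19.0 × 1.763 = 33.4970px
Step 7: 19.0 × 1.763⁷ = 1005.8189px
Difference: 1005.8189 − 33.4970 = 972.3219px

972.32px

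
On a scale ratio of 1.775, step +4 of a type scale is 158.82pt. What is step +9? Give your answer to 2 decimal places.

2798.32pt

Moving from step +4 to step +9 is 5 steps up, so multiply by r⁵.
158.82 × 1.775⁵ = 158.82 × 17.61943 ≈ 2798.317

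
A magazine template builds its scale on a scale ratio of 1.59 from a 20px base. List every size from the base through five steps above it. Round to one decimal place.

20.0px, 31.8px, 50.6px, 80.4px, 127.8px, 203.2px

Step 0: 20px
Step 1: 20.0 × 1.59 = 31.8
Step 2: 20.0 × 1.59² = 50.6
Step 3: 20.0 × 1.59³ = 80.4
Step 4: 20.0 × 1.59⁴ = 127.8
Step 5: 20.0 × 1.59⁵ = 203.2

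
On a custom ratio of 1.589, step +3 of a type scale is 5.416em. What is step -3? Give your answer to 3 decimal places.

5.416 ÷ 1.589⁶ = 5.416 ÷ 16.09694 ≈ 0.336

0.336em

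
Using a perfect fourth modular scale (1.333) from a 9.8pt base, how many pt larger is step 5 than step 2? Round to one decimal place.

23.8pt

Step 2: 9.8 × 1.333² = 17.414pt
Step 5: 9.8 × 1.333⁵ = 41.246pt
Difference: 41.246 − 17.414 = 23.832pt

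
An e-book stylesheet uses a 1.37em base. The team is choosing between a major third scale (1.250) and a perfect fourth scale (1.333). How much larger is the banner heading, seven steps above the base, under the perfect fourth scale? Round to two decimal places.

3.71em

Major third: 1.37 × 1.250⁷ = 6.5327em
Perfect fourth: 1.37 × 1.333⁷ = 10.2455em
Difference: 10.2455 − 6.5327 = 3.7128em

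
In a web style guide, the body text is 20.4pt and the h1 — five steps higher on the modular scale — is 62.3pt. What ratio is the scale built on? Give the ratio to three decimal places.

1.250

The ratio satisfies 20.4 × r⁵ = 62.3, so r = (62.3 / 20.4)^(1/5).
r = 3.0539^(1/5) ≈ 1.2502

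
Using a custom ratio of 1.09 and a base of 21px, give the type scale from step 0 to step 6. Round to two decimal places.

Step 0: 21px
Step 1: 21.0 × 1.09 = 22.89
Step 2: 21.0 × 1.09² = 24.95
Step 3: 21.0 × 1.09³ = 27.20
Step 4: 21.0 × 1.09⁴ = 29.64
Step 5: 21.0 × 1.09⁵ = 32.31
Step 6: 21.0 × 1.09⁶ = 35.22

21.00px, 22.89px, 24.95px, 27.20px, 29.64px, 32.31px, 35.22px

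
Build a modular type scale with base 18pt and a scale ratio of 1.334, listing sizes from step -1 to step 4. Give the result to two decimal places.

Step -1: 18.0 ÷ 1.334 = 13.49
Step 0: 18pt
Step 1: 18.0 × 1.334 = 24.01
Step 2: 18.0 × 1.334² = 32.03
Step 3: 18.0 × 1.334³ = 42.73
Step 4: 18.0 × 1.334⁴ = 57.00

13.49pt, 18.00pt, 24.01pt, 32.03pt, 42.73pt, 57.00pt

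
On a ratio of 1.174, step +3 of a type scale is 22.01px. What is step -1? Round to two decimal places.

11.59px

Moving from step +3 to step -1 is 4 steps down, so divide by r⁴.
22.01 ÷ 1.174⁴ = 22.01 ÷ 1.89964 ≈ 11.586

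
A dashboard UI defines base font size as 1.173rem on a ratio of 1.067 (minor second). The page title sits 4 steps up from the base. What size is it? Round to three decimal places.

1.520rem

Every step multiplies by the scale ratio.
1.173 × 1.067⁴ = 1.173 × 1.29616 ≈ 1.520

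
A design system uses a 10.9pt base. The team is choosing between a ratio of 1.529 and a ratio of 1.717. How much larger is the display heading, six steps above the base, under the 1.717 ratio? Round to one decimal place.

At 1.529: 10.9 × 1.529⁶ = 139.274pt
At 1.717: 10.9 × 1.717⁶ = 279.285pt
Difference: 279.285 − 139.274 = 140.011pt

140.0pt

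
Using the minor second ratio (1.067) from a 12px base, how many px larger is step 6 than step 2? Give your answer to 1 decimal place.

Step 2: 12.0 × 1.067² = 13.662px
Step 6: 12.0 × 1.067⁶ = 17.708px
Difference: 17.708 − 13.662 = 4.046px

4.0px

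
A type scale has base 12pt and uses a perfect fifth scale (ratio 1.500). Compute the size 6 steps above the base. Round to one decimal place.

136.7pt

12.0 × 1.500⁶ = 12.0 × 11.39062 ≈ 136.69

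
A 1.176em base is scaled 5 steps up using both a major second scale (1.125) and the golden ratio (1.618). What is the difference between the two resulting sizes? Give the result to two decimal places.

10.92em

Major second: 1.176 × 1.125⁵ = 2.1192em
Golden ratio: 1.176 × 1.618⁵ = 13.0407em
Difference: 13.0407 − 2.1192 = 10.9215em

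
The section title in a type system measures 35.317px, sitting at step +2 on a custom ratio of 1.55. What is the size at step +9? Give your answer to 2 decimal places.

35.317 × 1.55⁷ = 35.317 × 21.49423 ≈ 759.112

759.11px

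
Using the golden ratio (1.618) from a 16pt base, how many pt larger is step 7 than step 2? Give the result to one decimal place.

Step 2: 16.0 × 1.618² = 41.887pt
Step 7: 16.0 × 1.618⁷ = 464.483pt
Difference: 464.483 − 41.887 = 422.596pt

422.6pt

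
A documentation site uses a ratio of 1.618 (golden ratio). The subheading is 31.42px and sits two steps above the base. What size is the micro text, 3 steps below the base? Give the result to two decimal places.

2.83px

31.42 ÷ 1.618⁵ = 31.42 ÷ 11.08901 ≈ 2.833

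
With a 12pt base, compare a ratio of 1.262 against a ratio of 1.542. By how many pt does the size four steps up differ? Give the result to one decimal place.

At 1.262: 12.0 × 1.262⁴ = 30.438pt
At 1.542: 12.0 × 1.542⁴ = 67.845pt
Difference: 67.845 − 30.438 = 37.407pt

37.4pt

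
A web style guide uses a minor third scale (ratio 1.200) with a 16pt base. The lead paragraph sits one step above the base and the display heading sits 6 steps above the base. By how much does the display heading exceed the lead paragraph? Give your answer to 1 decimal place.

Step 1: 16.0 × 1.200 = 19.200pt
Step 6: 16.0 × 1.200⁶ = 47.776pt
Difference: 47.776 − 19.200 = 28.576pt

28.6pt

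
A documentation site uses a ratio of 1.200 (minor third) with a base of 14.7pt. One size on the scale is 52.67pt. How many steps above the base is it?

1.200ⁿ = 52.67 / 14.7 = 3.5830
n = ln(3.5830) / ln(1.200) = 1.2762 / 0.1823 ≈ 7.00

7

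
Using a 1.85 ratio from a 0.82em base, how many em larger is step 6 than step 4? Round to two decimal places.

23.27em

Step 4: 0.82 × 1.85⁴ = 9.6051em
Step 6: 0.82 × 1.85⁶ = 32.8734em
Difference: 32.8734 − 9.6051 = 23.2683em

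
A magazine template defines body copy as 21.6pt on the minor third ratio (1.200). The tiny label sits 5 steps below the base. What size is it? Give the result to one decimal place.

Every step multiplies by the scale ratio.
21.6 ÷ 1.200⁵ = 21.6 ÷ 2.48832 ≈ 8.68

8.7pt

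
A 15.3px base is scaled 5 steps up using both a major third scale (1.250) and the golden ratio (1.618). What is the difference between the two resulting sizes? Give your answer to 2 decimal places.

Major third: 15.3 × 1.250⁵ = 46.6919px
Golden ratio: 15.3 × 1.618⁵ = 169.6618px
Difference: 169.6618 − 46.6919 = 122.9699px

122.97px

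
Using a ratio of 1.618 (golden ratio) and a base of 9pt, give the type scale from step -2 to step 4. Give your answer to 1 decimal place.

Step -2: 9.0 ÷ 1.618² = 3.4
Step -1: 9.0 ÷ 1.618 = 5.6
Step 0: 9pt
Step 1: 9.0 × 1.618 = 14.6
Step 2: 9.0 × 1.618² = 23.6
Step 3: 9.0 × 1.618³ = 38.1
Step 4: 9.0 × 1.618⁴ = 61.7

3.4pt, 5.6pt, 9.0pt, 14.6pt, 23.6pt, 38.1pt, 61.7pt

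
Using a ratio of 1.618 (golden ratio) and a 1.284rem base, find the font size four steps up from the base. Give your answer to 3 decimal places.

1.284 × 1.618⁴ = 1.284 × 6.85353 ≈ 8.800

8.800rem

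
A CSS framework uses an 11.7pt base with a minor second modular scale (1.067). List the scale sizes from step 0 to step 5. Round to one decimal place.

Step 0: 11.7pt
Step 1: 11.7 × 1.067 = 12.5
Step 2: 11.7 × 1.067² = 13.3
Step 3: 11.7 × 1.067³ = 14.2
Step 4: 11.7 × 1.067⁴ = 15.2
Step 5: 11.7 × 1.067⁵ = 16.2

11.7pt, 12.5pt, 13.3pt, 14.2pt, 15.2pt, 16.2pt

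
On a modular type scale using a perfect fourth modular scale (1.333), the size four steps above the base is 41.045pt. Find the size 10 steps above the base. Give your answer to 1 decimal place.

230.3pt

41.045 × 1.333⁶ = 41.045 × 5.61023 ≈ 230.272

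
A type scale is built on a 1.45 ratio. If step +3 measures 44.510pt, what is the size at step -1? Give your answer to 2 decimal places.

The gap is -1 − (3) = -4 steps, so the factor is 1.45^-4.
44.510 ÷ 1.45⁴ = 44.510 ÷ 4.42051 ≈ 10.069

10.07pt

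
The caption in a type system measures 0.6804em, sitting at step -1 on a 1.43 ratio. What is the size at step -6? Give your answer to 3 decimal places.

Moving from step -1 to step -6 is 5 steps down, so divide by r⁵.
0.6804 ÷ 1.43⁵ = 0.6804 ÷ 5.97971 ≈ 0.114

0.114em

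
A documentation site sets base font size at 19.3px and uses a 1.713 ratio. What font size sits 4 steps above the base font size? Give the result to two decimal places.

166.18px

Every step multiplies by the scale ratio.
19.3 × 1.713⁴ = 19.3 × 8.61052 ≈ 166.18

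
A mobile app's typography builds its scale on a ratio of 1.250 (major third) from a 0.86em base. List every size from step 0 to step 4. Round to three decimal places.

Step 0: 0.86em
Step 1: 0.86 × 1.250 = 1.075
Step 2: 0.86 × 1.250² = 1.344
Step 3: 0.86 × 1.250³ = 1.680
Step 4: 0.86 × 1.250⁴ = 2.100

0.860em, 1.075em, 1.344em, 1.680em, 2.100em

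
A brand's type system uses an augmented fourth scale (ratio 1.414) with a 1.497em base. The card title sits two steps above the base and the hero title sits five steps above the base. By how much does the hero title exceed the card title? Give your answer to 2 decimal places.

Step 2: 1.497 × 1.414² = 2.9931em
Step 5: 1.497 × 1.414⁵ = 8.4619em
Difference: 8.4619 − 2.9931 = 5.4688em

5.47em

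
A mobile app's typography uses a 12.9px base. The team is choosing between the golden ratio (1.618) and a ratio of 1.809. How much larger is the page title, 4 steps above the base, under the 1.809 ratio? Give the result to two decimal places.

49.74px

Golden ratio: 12.9 × 1.618⁴ = 88.4105px
At 1.809: 12.9 × 1.809⁴ = 138.1478px
Difference: 138.1478 − 88.4105 = 49.7373px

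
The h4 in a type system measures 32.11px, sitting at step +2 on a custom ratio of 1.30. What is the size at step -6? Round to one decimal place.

32.11 ÷ 1.30⁸ = 32.11 ÷ 8.15731 ≈ 3.936

3.9px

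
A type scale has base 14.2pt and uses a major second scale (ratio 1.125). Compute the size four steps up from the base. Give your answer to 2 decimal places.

Every step multiplies by the scale ratio.
14.2 × 1.125⁴ = 14.2 × 1.60181 ≈ 22.75

22.75pt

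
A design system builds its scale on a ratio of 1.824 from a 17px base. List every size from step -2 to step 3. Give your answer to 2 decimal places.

5.11px, 9.32px, 17.00px, 31.01px, 56.56px, 103.16px

Step -2: 17.0 ÷ 1.824² = 5.11
Step -1: 17.0 ÷ 1.824 = 9.32
Step 0: 17px
Step 1: 17.0 × 1.824 = 31.01
Step 2: 17.0 × 1.824² = 56.56
Step 3: 17.0 × 1.824³ = 103.16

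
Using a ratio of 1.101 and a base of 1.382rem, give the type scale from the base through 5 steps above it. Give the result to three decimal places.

Step 0: 1.382rem
Step 1: 1.382 × 1.101 = 1.522
Step 2: 1.382 × 1.101² = 1.675
Step 3: 1.382 × 1.101³ = 1.844
Step 4: 1.382 × 1.101⁴ = 2.031
Step 5: 1.382 × 1.101⁵ = 2.236

1.382rem, 1.522rem, 1.675rem, 1.844rem, 2.031rem, 2.236rem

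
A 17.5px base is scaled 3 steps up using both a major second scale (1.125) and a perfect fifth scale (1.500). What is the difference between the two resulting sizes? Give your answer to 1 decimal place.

Major second: 17.5 × 1.125³ = 24.917px
Perfect fifth: 17.5 × 1.500³ = 59.062px
Difference: 59.062 − 24.917 = 34.145px

34.1px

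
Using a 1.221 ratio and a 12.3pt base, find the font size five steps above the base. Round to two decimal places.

33.38pt

12.3 × 1.221⁵ = 12.3 × 2.71380 ≈ 33.38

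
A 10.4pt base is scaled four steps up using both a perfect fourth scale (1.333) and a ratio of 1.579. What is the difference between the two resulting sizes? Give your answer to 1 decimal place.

31.8pt

Perfect fourth: 10.4 × 1.333⁴ = 32.836pt
At 1.579: 10.4 × 1.579⁴ = 64.649pt
Difference: 64.649 − 32.836 = 31.813pt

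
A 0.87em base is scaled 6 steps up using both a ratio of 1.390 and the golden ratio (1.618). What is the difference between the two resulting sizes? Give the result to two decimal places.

9.33em

At 1.390: 0.87 × 1.390⁶ = 6.2749em
Golden ratio: 0.87 × 1.618⁶ = 15.6095em
Difference: 15.6095 − 6.2749 = 9.3346em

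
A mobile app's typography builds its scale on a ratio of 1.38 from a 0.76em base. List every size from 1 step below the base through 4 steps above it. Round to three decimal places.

Step -1: 0.76 ÷ 1.38 = 0.551
Step 0: 0.76em
Step 1: 0.76 × 1.38 = 1.049
Step 2: 0.76 × 1.38² = 1.447
Step 3: 0.76 × 1.38³ = 1.997
Step 4: 0.76 × 1.38⁴ = 2.756

0.551em, 0.760em, 1.049em, 1.447em, 1.997em, 2.756em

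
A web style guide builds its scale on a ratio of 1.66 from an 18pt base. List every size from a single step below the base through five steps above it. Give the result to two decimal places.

Step -1: 18.0 ÷ 1.66 = 10.84
Step 0: 18pt
Step 1: 18.0 × 1.66 = 29.88
Step 2: 18.0 × 1.66² = 49.60
Step 3: 18.0 × 1.66³ = 82.34
Step 4: 18.0 × 1.66⁴ = 136.68
Step 5: 18.0 × 1.66⁵ = 226.89

10.84pt, 18.00pt, 29.88pt, 49.60pt, 82.34pt, 136.68pt, 226.89pt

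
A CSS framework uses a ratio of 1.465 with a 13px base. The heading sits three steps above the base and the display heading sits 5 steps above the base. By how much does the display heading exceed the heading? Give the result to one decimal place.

Step 3: 13.0 × 1.465³ = 40.875px
Step 5: 13.0 × 1.465⁵ = 87.727px
Difference: 87.727 − 40.875 = 46.852px

46.9px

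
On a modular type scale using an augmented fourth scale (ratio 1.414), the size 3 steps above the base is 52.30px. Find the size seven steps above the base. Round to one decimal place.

209.1px

52.30 × 1.414⁴ = 52.30 × 3.99758 ≈ 209.074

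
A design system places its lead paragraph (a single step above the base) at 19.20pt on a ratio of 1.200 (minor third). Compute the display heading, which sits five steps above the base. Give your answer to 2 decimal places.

39.81pt

19.20 × 1.200⁴ = 19.20 × 2.07360 ≈ 39.813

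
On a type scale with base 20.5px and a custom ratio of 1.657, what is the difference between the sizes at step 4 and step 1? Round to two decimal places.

120.57px

Step 1: 20.5 × 1.657 = 33.9685px
Step 4: 20.5 × 1.657⁴ = 154.5411px
Difference: 154.5411 − 33.9685 = 120.5726px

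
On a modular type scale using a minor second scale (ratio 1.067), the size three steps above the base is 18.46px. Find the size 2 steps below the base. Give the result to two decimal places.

13.35px

Moving from step +3 to step -2 is 5 steps down, so divide by r⁵.
18.46 ÷ 1.067⁵ = 18.46 ÷ 1.38300 ≈ 13.348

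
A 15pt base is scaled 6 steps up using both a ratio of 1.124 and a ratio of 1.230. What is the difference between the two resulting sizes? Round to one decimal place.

21.7pt

At 1.124: 15.0 × 1.124⁶ = 30.247pt
At 1.230: 15.0 × 1.230⁶ = 51.942pt
Difference: 51.942 − 30.247 = 21.695pt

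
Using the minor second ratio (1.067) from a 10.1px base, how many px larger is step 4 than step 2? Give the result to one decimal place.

Step 2: 10.1 × 1.067² = 11.499px
Step 4: 10.1 × 1.067⁴ = 13.091px
Difference: 13.091 − 11.499 = 1.592px

1.6px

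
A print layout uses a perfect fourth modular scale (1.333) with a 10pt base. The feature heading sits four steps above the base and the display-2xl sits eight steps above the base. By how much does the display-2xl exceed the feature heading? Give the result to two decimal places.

68.11pt

Step 4: 10.0 × 1.333⁴ = 31.5733pt
Step 8: 10.0 × 1.333⁸ = 99.6876pt
Difference: 99.6876 − 31.5733 = 68.1143pt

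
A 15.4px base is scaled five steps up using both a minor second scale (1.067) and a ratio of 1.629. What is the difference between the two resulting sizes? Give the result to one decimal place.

155.4px

Minor second: 15.4 × 1.067⁵ = 21.298px
At 1.629: 15.4 × 1.629⁵ = 176.655px
Difference: 176.655 − 21.298 = 155.357px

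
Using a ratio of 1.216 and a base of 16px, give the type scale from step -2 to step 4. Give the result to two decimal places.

Step -2: 16.0 ÷ 1.216² = 10.82
Step -1: 16.0 ÷ 1.216 = 13.16
Step 0: 16px
Step 1: 16.0 × 1.216 = 19.46
Step 2: 16.0 × 1.216² = 23.66
Step 3: 16.0 × 1.216³ = 28.77
Step 4: 16.0 × 1.216⁴ = 34.98

10.82px, 13.16px, 16.00px, 19.46px, 23.66px, 28.77px, 34.98px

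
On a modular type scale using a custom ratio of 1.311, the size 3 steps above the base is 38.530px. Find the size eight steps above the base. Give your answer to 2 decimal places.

149.21px

Moving from step +3 to step +8 is 5 steps up, so multiply by r⁵.
38.530 × 1.311⁵ = 38.530 × 3.87270 ≈ 149.215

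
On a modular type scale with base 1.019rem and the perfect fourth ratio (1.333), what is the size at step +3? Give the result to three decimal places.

2.414rem

1.019 × 1.333³ = 1.019 × 2.36859 ≈ 2.414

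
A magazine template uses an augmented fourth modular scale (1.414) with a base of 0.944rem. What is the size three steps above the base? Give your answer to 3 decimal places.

2.669rem

A modular type scale is a geometric sequence: sizeₙ = base × rⁿ.
0.944 × 1.414³ = 0.944 × 2.82715 ≈ 2.669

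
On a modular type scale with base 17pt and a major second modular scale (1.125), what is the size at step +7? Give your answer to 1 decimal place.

38.8pt

Every step multiplies by the scale ratio.
17.0 × 1.125⁷ = 17.0 × 2.28070 ≈ 38.77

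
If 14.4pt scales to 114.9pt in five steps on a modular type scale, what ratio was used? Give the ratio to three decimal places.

1.515

The ratio satisfies 14.4 × r⁵ = 114.9, so r = (114.9 / 14.4)^(1/5).
r = 7.9792^(1/5) ≈ 1.5149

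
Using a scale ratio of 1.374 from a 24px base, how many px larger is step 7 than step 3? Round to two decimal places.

Step 3: 24.0 × 1.374³ = 62.2546px
Step 7: 24.0 × 1.374⁷ = 221.8801px
Difference: 221.8801 − 62.2546 = 159.6255px

159.63px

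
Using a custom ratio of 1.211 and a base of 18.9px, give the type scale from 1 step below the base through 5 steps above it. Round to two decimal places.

Step -1: 18.9 ÷ 1.211 = 15.61
Step 0: 18.9px
Step 1: 18.9 × 1.211 = 22.89
Step 2: 18.9 × 1.211² = 27.72
Step 3: 18.9 × 1.211³ = 33.57
Step 4: 18.9 × 1.211⁴ = 40.65
Step 5: 18.9 × 1.211⁵ = 49.22

15.61px, 18.90px, 22.89px, 27.72px, 33.57px, 40.65px, 49.22px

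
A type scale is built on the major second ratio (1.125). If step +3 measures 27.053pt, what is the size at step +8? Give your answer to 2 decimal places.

48.75pt

The gap is 8 − (3) = 5 steps, so the factor is 1.125^5.
27.053 × 1.125⁵ = 27.053 × 1.80203 ≈ 48.750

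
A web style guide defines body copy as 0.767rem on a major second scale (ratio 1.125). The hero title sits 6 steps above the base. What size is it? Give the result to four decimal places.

Every step multiplies by the scale ratio.
0.767 × 1.125⁶ = 0.767 × 2.02729 ≈ 1.5549

1.5549rem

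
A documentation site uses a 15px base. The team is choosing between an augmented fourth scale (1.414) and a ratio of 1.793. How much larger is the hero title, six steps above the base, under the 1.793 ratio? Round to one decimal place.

378.5px

Augmented fourth: 15.0 × 1.414⁶ = 119.891px
At 1.793: 15.0 × 1.793⁶ = 498.394px
Difference: 498.394 − 119.891 = 378.503px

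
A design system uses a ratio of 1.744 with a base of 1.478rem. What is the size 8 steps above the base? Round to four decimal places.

126.4871rem

Every step multiplies by the scale ratio.
1.478 × 1.744⁸ = 1.478 × 85.57991 ≈ 126.4871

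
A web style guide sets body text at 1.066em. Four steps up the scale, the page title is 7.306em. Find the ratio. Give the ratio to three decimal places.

1.618

r⁴ = 7.306 / 1.066, so r = (7.306/1.066)^(1/4).
r = 6.8537^(1/4) ≈ 1.6180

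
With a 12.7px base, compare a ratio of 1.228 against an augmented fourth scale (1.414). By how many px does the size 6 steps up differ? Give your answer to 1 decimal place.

58.0px

At 1.228: 12.7 × 1.228⁶ = 43.551px
Augmented fourth: 12.7 × 1.414⁶ = 101.508px
Difference: 101.508 − 43.551 = 57.957px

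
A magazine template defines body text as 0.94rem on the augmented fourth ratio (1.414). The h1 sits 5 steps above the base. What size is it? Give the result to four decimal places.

Every step multiplies by the scale ratio.
0.94 × 1.414⁵ = 0.94 × 5.65258 ≈ 5.3134

5.3134rem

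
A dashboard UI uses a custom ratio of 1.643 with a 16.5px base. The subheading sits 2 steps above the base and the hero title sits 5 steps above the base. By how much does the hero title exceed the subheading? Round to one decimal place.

153.0px

Step 2: 16.5 × 1.643² = 44.541px
Step 5: 16.5 × 1.643⁵ = 197.548px
Difference: 197.548 − 44.541 = 153.007px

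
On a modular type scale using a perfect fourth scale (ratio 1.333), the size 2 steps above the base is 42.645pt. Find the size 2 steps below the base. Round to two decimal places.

42.645 ÷ 1.333⁴ = 42.645 ÷ 3.15733 ≈ 13.507

13.51pt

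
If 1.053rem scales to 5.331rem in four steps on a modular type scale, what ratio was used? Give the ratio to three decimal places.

r⁴ = 5.331 / 1.053, so r = (5.331/1.053)^(1/4).
r = 5.0627^(1/4) ≈ 1.5000

1.500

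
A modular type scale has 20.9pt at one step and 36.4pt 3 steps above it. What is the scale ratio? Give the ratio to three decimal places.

1.203

The ratio satisfies 20.9 × r³ = 36.4, so r = (36.4 / 20.9)^(1/3).
r = 1.7416^(1/3) ≈ 1.2031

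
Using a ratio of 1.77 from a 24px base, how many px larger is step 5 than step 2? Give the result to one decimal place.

Step 2: 24.0 × 1.77² = 75.190px
Step 5: 24.0 × 1.77⁵ = 416.944px
Difference: 416.944 − 75.190 = 341.754px

341.8px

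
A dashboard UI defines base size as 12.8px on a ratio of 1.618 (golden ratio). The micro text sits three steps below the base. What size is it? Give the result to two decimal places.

3.02px

12.8 ÷ 1.618³ = 12.8 ÷ 4.23580 ≈ 3.02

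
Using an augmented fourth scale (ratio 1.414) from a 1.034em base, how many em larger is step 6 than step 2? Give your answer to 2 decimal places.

Step 2: 1.034 × 1.414² = 2.0674em
Step 6: 1.034 × 1.414⁶ = 8.2645em
Difference: 8.2645 − 2.0674 = 6.1971em

6.20em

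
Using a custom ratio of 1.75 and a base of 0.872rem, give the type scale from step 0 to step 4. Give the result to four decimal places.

0.8720rem, 1.5260rem, 2.6705rem, 4.6734rem, 8.1784rem

Step 0: 0.872rem
Step 1: 0.872 × 1.75 = 1.5260
Step 2: 0.872 × 1.75² = 2.6705
Step 3: 0.872 × 1.75³ = 4.6734
Step 4: 0.872 × 1.75⁴ = 8.1784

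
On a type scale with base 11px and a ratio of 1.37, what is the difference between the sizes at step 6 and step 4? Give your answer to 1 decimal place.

Step 4: 11.0 × 1.37⁴ = 38.750px
Step 6: 11.0 × 1.37⁶ = 72.730px
Difference: 72.730 − 38.750 = 33.980px

34.0px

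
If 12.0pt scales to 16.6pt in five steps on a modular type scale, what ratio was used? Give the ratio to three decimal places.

The ratio satisfies 12.0 × r⁵ = 16.6, so r = (16.6 / 12.0)^(1/5).
r = 1.3833^(1/5) ≈ 1.0671

1.067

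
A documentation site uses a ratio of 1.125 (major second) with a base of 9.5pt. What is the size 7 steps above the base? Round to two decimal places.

A modular type scale is a geometric sequence: sizeₙ = base × rⁿ.
9.5 × 1.125⁷ = 9.5 × 2.28070 ≈ 21.67

21.67pt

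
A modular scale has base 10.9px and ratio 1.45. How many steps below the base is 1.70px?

1.45ⁿ = 10.9 / 1.70 = 6.4118
n = ln(6.4118) / ln(1.45) = 1.8581 / 0.3716 ≈ 5.00

5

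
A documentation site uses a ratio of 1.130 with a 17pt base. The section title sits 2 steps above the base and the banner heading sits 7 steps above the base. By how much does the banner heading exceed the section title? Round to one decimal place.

18.3pt

Step 2: 17.0 × 1.130² = 21.707pt
Step 7: 17.0 × 1.130⁷ = 39.994pt
Difference: 39.994 − 21.707 = 18.287pt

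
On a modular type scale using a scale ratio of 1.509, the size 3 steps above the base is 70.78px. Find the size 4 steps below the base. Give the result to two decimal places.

3.97px

70.78 ÷ 1.509⁷ = 70.78 ÷ 17.81659 ≈ 3.973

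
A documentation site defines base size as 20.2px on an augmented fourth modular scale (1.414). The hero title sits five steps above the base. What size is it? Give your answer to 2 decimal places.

20.2 × 1.414⁵ = 20.2 × 5.65258 ≈ 114.18

114.18px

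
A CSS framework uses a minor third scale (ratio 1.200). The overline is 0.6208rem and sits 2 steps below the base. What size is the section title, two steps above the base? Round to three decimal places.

The gap is 2 − (-2) = 4 steps, so the factor is 1.200^4.
0.6208 × 1.200⁴ = 0.6208 × 2.07360 ≈ 1.287

1.287rem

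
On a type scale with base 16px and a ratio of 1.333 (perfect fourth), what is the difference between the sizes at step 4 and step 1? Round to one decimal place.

29.2px

Step 1: 16.0 × 1.333 = 21.328px
Step 4: 16.0 × 1.333⁴ = 50.517px
Difference: 50.517 − 21.328 = 29.189px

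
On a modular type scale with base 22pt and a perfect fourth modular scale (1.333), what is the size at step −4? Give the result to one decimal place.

Every step multiplies by the scale ratio.
22.0 ÷ 1.333⁴ = 22.0 ÷ 3.15733 ≈ 6.97

7.0pt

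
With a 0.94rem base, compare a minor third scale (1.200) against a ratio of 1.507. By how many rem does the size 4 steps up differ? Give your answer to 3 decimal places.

2.899rem

Minor third: 0.94 × 1.200⁴ = 1.94918rem
At 1.507: 0.94 × 1.507⁴ = 4.84820rem
Difference: 4.84820 − 1.94918 = 2.89902rem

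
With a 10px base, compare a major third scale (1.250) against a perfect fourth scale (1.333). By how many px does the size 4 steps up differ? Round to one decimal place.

7.2px

Major third: 10.0 × 1.250⁴ = 24.414px
Perfect fourth: 10.0 × 1.333⁴ = 31.573px
Difference: 31.573 − 24.414 = 7.159px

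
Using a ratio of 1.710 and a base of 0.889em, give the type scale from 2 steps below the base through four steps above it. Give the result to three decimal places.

0.304em, 0.520em, 0.889em, 1.520em, 2.600em, 4.445em, 7.601em

Step -2: 0.889 ÷ 1.710² = 0.304
Step -1: 0.889 ÷ 1.710 = 0.520
Step 0: 0.889em
Step 1: 0.889 × 1.710 = 1.520
Step 2: 0.889 × 1.710² = 2.600
Step 3: 0.889 × 1.710³ = 4.445
Step 4: 0.889 × 1.710⁴ = 7.601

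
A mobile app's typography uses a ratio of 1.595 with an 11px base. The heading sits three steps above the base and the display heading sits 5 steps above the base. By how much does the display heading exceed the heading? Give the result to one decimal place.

68.9px

Step 3: 11.0 × 1.595³ = 44.635px
Step 5: 11.0 × 1.595⁵ = 113.552px
Difference: 113.552 − 44.635 = 68.917px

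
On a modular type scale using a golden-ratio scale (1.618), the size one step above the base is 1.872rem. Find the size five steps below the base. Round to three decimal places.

1.872 ÷ 1.618⁶ = 1.872 ÷ 17.94201 ≈ 0.104

0.104rem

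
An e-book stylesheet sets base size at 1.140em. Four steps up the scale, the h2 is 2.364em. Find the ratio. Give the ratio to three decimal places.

The ratio satisfies 1.140 × r⁴ = 2.364, so r = (2.364 / 1.140)^(1/4).
r = 2.0737^(1/4) ≈ 1.2000

1.200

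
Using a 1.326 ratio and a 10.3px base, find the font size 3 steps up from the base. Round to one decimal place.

Every step multiplies by the scale ratio.
10.3 × 1.326³ = 10.3 × 2.33147 ≈ 24.01

24.0px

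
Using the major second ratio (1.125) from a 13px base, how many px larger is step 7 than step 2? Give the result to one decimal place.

Step 2: 13.0 × 1.125² = 16.453px
Step 7: 13.0 × 1.125⁷ = 29.649px
Difference: 29.649 − 16.453 = 13.196px

13.2px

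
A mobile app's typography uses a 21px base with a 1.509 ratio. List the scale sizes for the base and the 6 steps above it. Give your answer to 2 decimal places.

21.00px, 31.69px, 47.82px, 72.16px, 108.89px, 164.31px, 247.94px

Step 0: 21px
Step 1: 21.0 × 1.509 = 31.69
Step 2: 21.0 × 1.509² = 47.82
Step 3: 21.0 × 1.509³ = 72.16
Step 4: 21.0 × 1.509⁴ = 108.89
Step 5: 21.0 × 1.509⁵ = 164.31
Step 6: 21.0 × 1.509⁶ = 247.94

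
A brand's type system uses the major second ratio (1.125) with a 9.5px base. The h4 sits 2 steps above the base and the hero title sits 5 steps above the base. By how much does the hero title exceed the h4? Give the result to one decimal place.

5.1px

Step 2: 9.5 × 1.125² = 12.023px
Step 5: 9.5 × 1.125⁵ = 17.119px
Difference: 17.119 − 12.023 = 5.096px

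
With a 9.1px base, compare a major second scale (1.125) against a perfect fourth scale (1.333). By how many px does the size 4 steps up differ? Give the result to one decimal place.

Major second: 9.1 × 1.125⁴ = 14.576px
Perfect fourth: 9.1 × 1.333⁴ = 28.732px
Difference: 28.732 − 14.576 = 14.156px

14.2px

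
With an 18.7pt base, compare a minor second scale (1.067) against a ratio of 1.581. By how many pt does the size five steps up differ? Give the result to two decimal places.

158.85pt

Minor second: 18.7 × 1.067⁵ = 25.8621pt
At 1.581: 18.7 × 1.581⁵ = 184.7145pt
Difference: 184.7145 − 25.8621 = 158.8524pt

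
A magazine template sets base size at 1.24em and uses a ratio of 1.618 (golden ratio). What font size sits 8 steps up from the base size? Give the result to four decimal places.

58.2438em

1.24 × 1.618⁸ = 1.24 × 46.97082 ≈ 58.2438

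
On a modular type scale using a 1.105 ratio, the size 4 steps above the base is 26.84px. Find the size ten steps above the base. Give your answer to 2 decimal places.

The gap is 10 − (4) = 6 steps, so the factor is 1.105^6.
26.84 × 1.105⁶ = 26.84 × 1.82043 ≈ 48.860

48.86px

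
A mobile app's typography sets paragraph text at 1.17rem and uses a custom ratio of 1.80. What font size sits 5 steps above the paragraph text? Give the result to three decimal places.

A modular type scale is a geometric sequence: sizeₙ = base × rⁿ.
1.17 × 1.80⁵ = 1.17 × 18.89568 ≈ 22.108

22.108rem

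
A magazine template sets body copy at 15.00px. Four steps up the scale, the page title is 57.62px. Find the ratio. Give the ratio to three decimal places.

1.400

r⁴ = 57.62 / 15.00, so r = (57.62/15.00)^(1/4).
r = 3.8413^(1/4) ≈ 1.4000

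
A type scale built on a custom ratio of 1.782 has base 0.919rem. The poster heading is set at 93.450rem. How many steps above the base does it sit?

1.782ⁿ = 93.450 / 0.919 = 101.6866
n = ln(101.6866) / ln(1.782) = 4.6219 / 0.5777 ≈ 8.00

8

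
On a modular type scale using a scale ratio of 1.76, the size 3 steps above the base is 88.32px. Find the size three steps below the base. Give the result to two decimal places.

88.32 ÷ 1.76⁶ = 88.32 ÷ 29.72186 ≈ 2.972

2.97px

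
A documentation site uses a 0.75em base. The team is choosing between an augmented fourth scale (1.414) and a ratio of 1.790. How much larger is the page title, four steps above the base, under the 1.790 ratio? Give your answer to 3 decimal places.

Augmented fourth: 0.75 × 1.414⁴ = 2.99819em
At 1.790: 0.75 × 1.790⁴ = 7.69969em
Difference: 7.69969 − 2.99819 = 4.70150em

4.702em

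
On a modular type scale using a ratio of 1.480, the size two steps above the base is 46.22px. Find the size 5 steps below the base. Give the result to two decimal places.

2.97px

46.22 ÷ 1.480⁷ = 46.22 ÷ 15.55364 ≈ 2.972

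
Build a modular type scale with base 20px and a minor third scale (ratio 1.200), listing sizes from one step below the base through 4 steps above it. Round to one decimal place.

16.7px, 20.0px, 24.0px, 28.8px, 34.6px, 41.5px

Step -1: 20.0 ÷ 1.200 = 16.7
Step 0: 20px
Step 1: 20.0 × 1.200 = 24.0
Step 2: 20.0 × 1.200² = 28.8
Step 3: 20.0 × 1.200³ = 34.6
Step 4: 20.0 × 1.200⁴ = 41.5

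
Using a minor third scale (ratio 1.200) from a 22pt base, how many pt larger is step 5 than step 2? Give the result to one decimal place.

23.1pt

Step 2: 22.0 × 1.200² = 31.680pt
Step 5: 22.0 × 1.200⁵ = 54.743pt
Difference: 54.743 − 31.680 = 23.063pt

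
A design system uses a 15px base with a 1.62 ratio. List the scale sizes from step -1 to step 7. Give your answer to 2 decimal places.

Step -1: 15.0 ÷ 1.62 = 9.26
Step 0: 15px
Step 1: 15.0 × 1.62 = 24.30
Step 2: 15.0 × 1.62² = 39.37
Step 3: 15.0 × 1.62³ = 63.77
Step 4: 15.0 × 1.62⁴ = 103.31
Step 5: 15.0 × 1.62⁵ = 167.37
Step 6: 15.0 × 1.62⁶ = 271.13
Step 7: 15.0 × 1.62⁷ = 439.23

9.26px, 15.00px, 24.30px, 39.37px, 63.77px, 103.31px, 167.37px, 271.13px, 439.23px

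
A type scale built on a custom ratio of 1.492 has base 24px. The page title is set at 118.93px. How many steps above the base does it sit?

4

1.492ⁿ = 118.93 / 24 = 4.9554
n = ln(4.9554) / ln(1.492) = 1.6005 / 0.4001 ≈ 4.00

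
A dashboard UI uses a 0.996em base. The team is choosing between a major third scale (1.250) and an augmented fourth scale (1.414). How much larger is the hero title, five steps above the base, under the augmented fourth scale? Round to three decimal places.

Major third: 0.996 × 1.250⁵ = 3.03955em
Augmented fourth: 0.996 × 1.414⁵ = 5.62997em
Difference: 5.62997 − 3.03955 = 2.59042em

2.590em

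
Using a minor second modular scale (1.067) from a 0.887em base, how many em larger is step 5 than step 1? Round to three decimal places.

0.280em

Step 1: 0.887 × 1.067 = 0.94643em
Step 5: 0.887 × 1.067⁵ = 1.22672em
Difference: 1.22672 − 0.94643 = 0.28029em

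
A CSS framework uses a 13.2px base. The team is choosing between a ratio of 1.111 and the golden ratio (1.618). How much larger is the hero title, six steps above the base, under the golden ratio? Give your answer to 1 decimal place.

212.0px

At 1.111: 13.2 × 1.111⁶ = 24.823px
Golden ratio: 13.2 × 1.618⁶ = 236.835px
Difference: 236.835 − 24.823 = 212.012px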